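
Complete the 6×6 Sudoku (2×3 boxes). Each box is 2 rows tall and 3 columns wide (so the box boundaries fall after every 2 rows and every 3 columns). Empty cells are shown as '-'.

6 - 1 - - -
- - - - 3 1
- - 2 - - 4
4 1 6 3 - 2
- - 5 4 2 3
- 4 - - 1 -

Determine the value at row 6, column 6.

row 1, column 6 = 5 (sole candidate).
row 2, column 3 = 4 (sole candidate).
row 4, column 5 = 5 (sole candidate).
row 5, column 1 = 1 (sole candidate).
row 5, column 2 = 6 (sole candidate).
row 6, column 3 = 3 (sole candidate).
row 6, column 6 = 6: row 6 has {1,3,4}; col 6 has {1,2,3,4,5}; box has {1,2,3,4} → only 6 remains.

6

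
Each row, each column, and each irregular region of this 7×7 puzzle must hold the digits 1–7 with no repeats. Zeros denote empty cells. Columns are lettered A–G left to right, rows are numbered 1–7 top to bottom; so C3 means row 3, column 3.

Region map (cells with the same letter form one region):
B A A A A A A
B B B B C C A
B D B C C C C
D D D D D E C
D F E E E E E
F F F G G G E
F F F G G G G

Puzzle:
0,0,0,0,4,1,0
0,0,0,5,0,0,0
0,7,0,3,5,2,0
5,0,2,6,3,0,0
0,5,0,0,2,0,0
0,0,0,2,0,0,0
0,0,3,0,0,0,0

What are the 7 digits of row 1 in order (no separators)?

2357416

D1 = 7: row 1 has {1,4}; col 4 has {2,3,5,6}; region has {1,4} → only 7 remains.
C1 = 5: in column 3, 5 can only go here (every other open cell in that column sees a 5).
G6 = 5 (hidden single in region E).
F6 = 3 (hidden single in row 6).
G5 = 3 (hidden single in row 5).
F7 = 5 (hidden single in row 7).
B1 = 3: in region A, 3 can only go here (every other open cell in that region sees a 3).
A2 = 3 (hidden single in row 2).
C2 = 7 (hidden single in region B).
F5 = 7 (hidden single in row 5).
F4 = 4 (sole candidate).
D5 = 1 (sole candidate).
D7 = 4 (sole candidate).
F2 = 6 (sole candidate).
G2 = 2 (sole candidate).
B4 = 1 (sole candidate).
G4 = 7 (sole candidate).
A5 = 4 (sole candidate).
C5 = 6 (sole candidate).
G1 = 6: row 1 has {1,3,4,5,7}; col 7 has {2,3,5,7}; region has {1,2,3,4,5,7} → only 6 remains.
B2 = 4 (sole candidate).
E2 = 1 (sole candidate).
C3 = 1 (sole candidate).
G3 = 4 (sole candidate).
B6 = 6 (sole candidate).
C6 = 4 (sole candidate).
E6 = 7 (sole candidate).
B7 = 2 (sole candidate).
E7 = 6 (sole candidate).
G7 = 1 (sole candidate).
A1 = 2: row 1 has {1,3,4,5,6,7}; col 1 has {3,4,5}; region has {1,3,4,5,7} → only 2 remains.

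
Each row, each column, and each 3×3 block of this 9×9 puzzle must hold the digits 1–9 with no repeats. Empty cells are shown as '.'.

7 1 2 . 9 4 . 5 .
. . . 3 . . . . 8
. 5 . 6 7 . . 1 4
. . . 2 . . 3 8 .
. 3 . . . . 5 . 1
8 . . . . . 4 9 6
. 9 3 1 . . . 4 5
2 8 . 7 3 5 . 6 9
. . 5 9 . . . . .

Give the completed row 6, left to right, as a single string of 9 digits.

r1c4 = 8 (sole candidate).
r1c7 = 6 (sole candidate).
r1c9 = 3 (sole candidate).
r3c6 = 2 (sole candidate).
r3c7 = 9 (sole candidate).
r4c9 = 7 (sole candidate).
r5c4 = 4 (sole candidate).
r5c8 = 2 (sole candidate).
r6c4 = 5: row 6 has {4,6,8,9}; col 4 has {1,2,3,4,6,7,8,9}; box has {2,4} → only 5 remains.
r6c5 = 1: row 6 has {4,5,6,8,9}; col 5 has {3,7,9}; box has {2,4,5} → only 1 remains.
r7c1 = 6 (sole candidate).
r7c6 = 8 (sole candidate).
r8c7 = 1 (sole candidate).
r9c6 = 6 (sole candidate).
r9c9 = 2 (sole candidate).
r2c5 = 5 (sole candidate).
r2c6 = 1 (sole candidate).
r2c8 = 7 (sole candidate).
r3c1 = 3 (sole candidate).
r3c3 = 8 (sole candidate).
r4c5 = 6 (sole candidate).
r4c6 = 9 (sole candidate).
r5c1 = 9 (sole candidate).
r5c5 = 8 (sole candidate).
r5c6 = 7 (sole candidate).
r6c3 = 7: row 6 has {1,4,5,6,8,9}; col 3 has {2,3,5,8}; box has {3,8,9} → only 7 remains.
r6c6 = 3: row 6 has {1,4,5,6,7,8,9}; col 6 has {1,2,4,5,6,7,8,9}; box has {1,2,4,5,6,7,8,9} → only 3 remains.
r7c5 = 2 (sole candidate).
r7c7 = 7 (sole candidate).
r8c3 = 4 (sole candidate).
r9c1 = 1 (sole candidate).
r9c2 = 7 (sole candidate).
r9c5 = 4 (sole candidate).
r9c7 = 8 (sole candidate).
r9c8 = 3 (sole candidate).
r2c1 = 4 (sole candidate).
r2c2 = 6 (sole candidate).
r2c3 = 9 (sole candidate).
r2c7 = 2 (sole candidate).
r4c1 = 5 (sole candidate).
r4c2 = 4 (sole candidate).
r4c3 = 1 (sole candidate).
r5c3 = 6 (sole candidate).
r6c2 = 2: row 6 has {1,3,4,5,6,7,8,9}; col 2 has {1,3,4,5,6,7,8,9}; box has {1,3,4,5,6,7,8,9} → only 2 remains.

827513496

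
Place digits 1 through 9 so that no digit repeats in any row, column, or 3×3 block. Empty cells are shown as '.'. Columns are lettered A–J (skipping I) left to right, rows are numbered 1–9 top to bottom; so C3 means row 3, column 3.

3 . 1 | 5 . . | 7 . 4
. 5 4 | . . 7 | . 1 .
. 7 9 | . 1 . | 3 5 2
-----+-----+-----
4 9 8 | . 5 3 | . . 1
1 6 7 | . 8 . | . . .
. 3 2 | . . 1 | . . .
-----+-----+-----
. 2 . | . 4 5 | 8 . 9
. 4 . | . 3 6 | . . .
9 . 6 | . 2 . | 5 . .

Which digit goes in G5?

4

B1 = 8: row 1 has {1,3,4,5,7}; col 2 has {2,3,4,5,6,7,9}; box has {1,3,4,5,7,9} → only 8 remains.
A3 = 6: row 3 has {1,2,3,5,7,9}; col 1 has {1,3,4,9}; box has {1,3,4,5,7,8,9} → only 6 remains.
A6 = 5: row 6 has {1,2,3}; col 1 has {1,3,4,6,9}; box has {1,2,3,4,6,7,8,9} → only 5 remains.
A7 = 7: row 7 has {2,4,5,8,9}; col 1 has {1,3,4,5,6,9}; box has {2,4,6,9} → only 7 remains.
C7 = 3: row 7 has {2,4,5,7,8,9}; col 3 has {1,2,4,6,7,8,9}; box has {2,4,6,7,9} → only 3 remains.
D7 = 1: row 7 has {2,3,4,5,7,8,9}; col 4 has {5}; box has {2,3,4,5,6} → only 1 remains.
H7 = 6: row 7 has {1,2,3,4,5,7,8,9}; col 8 has {1,5}; box has {5,8,9} → only 6 remains.
A8 = 8: row 8 has {3,4,6}; col 1 has {1,3,4,5,6,7,9}; box has {2,3,4,6,7,9} → only 8 remains.
C8 = 5: row 8 has {3,4,6,8}; col 3 has {1,2,3,4,6,7,8,9}; box has {2,3,4,6,7,8,9} → only 5 remains.
J8 = 7: row 8 has {3,4,5,6,8}; col 9 has {1,2,4,9}; box has {5,6,8,9} → only 7 remains.
B9 = 1: row 9 has {2,5,6,9}; col 2 has {2,3,4,5,6,7,8,9}; box has {2,3,4,5,6,7,8,9} → only 1 remains.
F9 = 8: row 9 has {1,2,5,6,9}; col 6 has {1,3,5,6,7}; box has {1,2,3,4,5,6} → only 8 remains.
J9 = 3: row 9 has {1,2,5,6,8,9}; col 9 has {1,2,4,7,9}; box has {5,6,7,8,9} → only 3 remains.
H1 = 9: row 1 has {1,3,4,5,7,8}; col 8 has {1,5,6}; box has {1,2,3,4,5,7} → only 9 remains.
A2 = 2: row 2 has {1,4,5,7}; col 1 has {1,3,4,5,6,7,8,9}; box has {1,3,4,5,6,7,8,9} → only 2 remains.
G2 = 6: row 2 has {1,2,4,5,7}; col 7 has {3,5,7,8}; box has {1,2,3,4,5,7,9} → only 6 remains.
J2 = 8: row 2 has {1,2,4,5,6,7}; col 9 has {1,2,3,4,7,9}; box has {1,2,3,4,5,6,7,9} → only 8 remains.
F3 = 4: row 3 has {1,2,3,5,6,7,9}; col 6 has {1,3,5,6,7,8}; box has {1,5,7} → only 4 remains.
G4 = 2: row 4 has {1,3,4,5,8,9}; col 7 has {3,5,6,7,8}; box has {1} → only 2 remains.
H4 = 7: row 4 has {1,2,3,4,5,8,9}; col 8 has {1,5,6,9}; box has {1,2} → only 7 remains.
J5 = 5: row 5 has {1,6,7,8}; col 9 has {1,2,3,4,7,8,9}; box has {1,2,7} → only 5 remains.
J6 = 6: row 6 has {1,2,3,5}; col 9 has {1,2,3,4,5,7,8,9}; box has {1,2,5,7} → only 6 remains.
D8 = 9: row 8 has {3,4,5,6,7,8}; col 4 has {1,5}; box has {1,2,3,4,5,6,8} → only 9 remains.
G8 = 1: row 8 has {3,4,5,6,7,8,9}; col 7 has {2,3,5,6,7,8}; box has {3,5,6,7,8,9} → only 1 remains.
H8 = 2: row 8 has {1,3,4,5,6,7,8,9}; col 8 has {1,5,6,7,9}; box has {1,3,5,6,7,8,9} → only 2 remains.
D9 = 7: row 9 has {1,2,3,5,6,8,9}; col 4 has {1,5,9}; box has {1,2,3,4,5,6,8,9} → only 7 remains.
H9 = 4: row 9 has {1,2,3,5,6,7,8,9}; col 8 has {1,2,5,6,7,9}; box has {1,2,3,5,6,7,8,9} → only 4 remains.
E1 = 6: row 1 has {1,3,4,5,7,8,9}; col 5 has {1,2,3,4,5,8}; box has {1,4,5,7} → only 6 remains.
F1 = 2: row 1 has {1,3,4,5,6,7,8,9}; col 6 has {1,3,4,5,6,7,8}; box has {1,4,5,6,7} → only 2 remains.
D2 = 3: row 2 has {1,2,4,5,6,7,8}; col 4 has {1,5,7,9}; box has {1,2,4,5,6,7} → only 3 remains.
E2 = 9: row 2 has {1,2,3,4,5,6,7,8}; col 5 has {1,2,3,4,5,6,8}; box has {1,2,3,4,5,6,7} → only 9 remains.
D3 = 8: row 3 has {1,2,3,4,5,6,7,9}; col 4 has {1,3,5,7,9}; box has {1,2,3,4,5,6,7,9} → only 8 remains.
D4 = 6: row 4 has {1,2,3,4,5,7,8,9}; col 4 has {1,3,5,7,8,9}; box has {1,3,5,8} → only 6 remains.
F5 = 9: row 5 has {1,5,6,7,8}; col 6 has {1,2,3,4,5,6,7,8}; box has {1,3,5,6,8} → only 9 remains.
G5 = 4: row 5 has {1,5,6,7,8,9}; col 7 has {1,2,3,5,6,7,8}; box has {1,2,5,6,7} → only 4 remains.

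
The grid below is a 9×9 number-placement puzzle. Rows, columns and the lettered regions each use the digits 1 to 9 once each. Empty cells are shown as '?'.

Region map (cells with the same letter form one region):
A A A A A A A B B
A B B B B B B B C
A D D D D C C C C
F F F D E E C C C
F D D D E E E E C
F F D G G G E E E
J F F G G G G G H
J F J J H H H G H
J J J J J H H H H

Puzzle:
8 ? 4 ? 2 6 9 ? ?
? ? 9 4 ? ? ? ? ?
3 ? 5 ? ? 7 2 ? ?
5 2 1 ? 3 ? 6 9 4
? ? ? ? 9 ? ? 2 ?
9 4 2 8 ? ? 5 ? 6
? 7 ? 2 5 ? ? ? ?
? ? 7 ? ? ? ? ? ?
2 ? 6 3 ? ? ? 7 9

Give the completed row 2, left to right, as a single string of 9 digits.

R4C4 = 7: row 4 has {1,2,3,4,5,6,9}; col 4 has {2,3,4,8}; region has {2,5} → only 7 remains.
R4C6 = 8: row 4 has {1,2,3,4,5,6,7,9}; col 6 has {6,7}; region has {2,3,5,6,9} → only 8 remains.
R5C1 = 6: row 5 has {2,9}; col 1 has {2,3,5,8,9}; region has {1,2,4,5,7,9} → only 6 remains.
R5C4 = 1: row 5 has {2,6,9}; col 4 has {2,3,4,7,8}; region has {2,5,7} → only 1 remains.
R5C6 = 4: row 5 has {1,2,6,9}; col 6 has {6,7,8}; region has {2,3,5,6,8,9} → only 4 remains.
R5C7 = 7: row 5 has {1,2,4,6,9}; col 7 has {2,5,6,9}; region has {2,3,4,5,6,8,9} → only 7 remains.
R6C8 = 1: row 6 has {2,4,5,6,8,9}; col 8 has {2,7,9}; region has {2,3,4,5,6,7,8,9} → only 1 remains.
R1C4 = 5: row 1 has {2,4,6,8,9}; col 4 has {1,2,3,4,7,8}; region has {2,3,4,6,8,9} → only 5 remains.
R1C8 = 3: row 1 has {2,4,5,6,8,9}; col 8 has {1,2,7,9}; region has {4,9} → only 3 remains.
R3C8 = 8: row 3 has {2,3,5,7}; col 8 has {1,2,3,7,9}; region has {2,4,6,7,9} → only 8 remains.
R3C9 = 1: row 3 has {2,3,5,7,8}; col 9 has {4,6,9}; region has {2,4,6,7,8,9} → only 1 remains.
R6C5 = 7: row 6 has {1,2,4,5,6,8,9}; col 5 has {2,3,5,9}; region has {2,5,8} → only 7 remains.
R6C6 = 3: row 6 has {1,2,4,5,6,7,8,9}; col 6 has {4,6,7,8}; region has {2,5,7,8} → only 3 remains.
R8C4 = 9: row 8 has {7}; col 4 has {1,2,3,4,5,7,8}; region has {2,3,6,7} → only 9 remains.
R1C2 = 1: row 1 has {2,3,4,5,6,8,9}; col 2 has {2,4,7}; region has {2,3,4,5,6,8,9} → only 1 remains.
R1C9 = 7: row 1 has {1,2,3,4,5,6,8,9}; col 9 has {1,4,6,9}; region has {3,4,9} → only 7 remains.
R2C1 = 7: row 2 has {4,9}; col 1 has {2,3,5,6,8,9}; region has {1,2,3,4,5,6,8,9} → only 7 remains.
R3C4 = 6: row 3 has {1,2,3,5,7,8}; col 4 has {1,2,3,4,5,7,8,9}; region has {1,2,5,7} → only 6 remains.
R3C5 = 4: row 3 has {1,2,3,5,6,7,8}; col 5 has {2,3,5,7,9}; region has {1,2,5,6,7} → only 4 remains.
R3C2 = 9: row 3 has {1,2,3,4,5,6,7,8}; col 2 has {1,2,4,7}; region has {1,2,4,5,6,7} → only 9 remains.
R2C6 = 2: in row 2, 2 can only go here (every other open cell in that row sees a 2).
R2C9 = 3: in row 2, 3 can only go here (every other open cell in that row sees a 3).
R5C9 = 5: row 5 has {1,2,4,6,7,9}; col 9 has {1,3,4,6,7,9}; region has {1,2,3,4,6,7,8,9} → only 5 remains.
R7C9 = 8: row 7 has {2,5,7}; col 9 has {1,3,4,5,6,7,9}; region has {7,9} → only 8 remains.
R8C9 = 2: row 8 has {7,9}; col 9 has {1,3,4,5,6,7,8,9}; region has {7,8,9} → only 2 remains.
R7C3 = 3: row 7 has {2,5,7,8}; col 3 has {1,2,4,5,6,7,9}; region has {1,2,4,5,6,7,9} → only 3 remains.
R8C2 = 8: row 8 has {2,7,9}; col 2 has {1,2,4,7,9}; region has {1,2,3,4,5,6,7,9} → only 8 remains.
R9C2 = 5: row 9 has {2,3,6,7,9}; col 2 has {1,2,4,7,8,9}; region has {2,3,6,7,9} → only 5 remains.
R9C6 = 1: row 9 has {2,3,5,6,7,9}; col 6 has {2,3,4,6,7,8}; region has {2,7,8,9} → only 1 remains.
R9C7 = 4: row 9 has {1,2,3,5,6,7,9}; col 7 has {2,5,6,7,9}; region has {1,2,7,8,9} → only 4 remains.
R2C2 = 6: row 2 has {2,3,4,7,9}; col 2 has {1,2,4,5,7,8,9}; region has {2,3,4,7,9} → only 6 remains.
R2C8 = 5: row 2 has {2,3,4,6,7,9}; col 8 has {1,2,3,7,8,9}; region has {2,3,4,6,7,9} → only 5 remains.
R5C2 = 3: row 5 has {1,2,4,5,6,7,9}; col 2 has {1,2,4,5,6,7,8,9}; region has {1,2,4,5,6,7,9} → only 3 remains.
R5C3 = 8: row 5 has {1,2,3,4,5,6,7,9}; col 3 has {1,2,3,4,5,6,7,9}; region has {1,2,3,4,5,6,7,9} → only 8 remains.
R7C6 = 9: row 7 has {2,3,5,7,8}; col 6 has {1,2,3,4,6,7,8}; region has {2,3,5,7,8} → only 9 remains.
R7C7 = 1: row 7 has {2,3,5,7,8,9}; col 7 has {2,4,5,6,7,9}; region has {2,3,5,7,8,9} → only 1 remains.
R8C5 = 6: row 8 has {2,7,8,9}; col 5 has {2,3,4,5,7,9}; region has {1,2,4,7,8,9} → only 6 remains.
R8C6 = 5: row 8 has {2,6,7,8,9}; col 6 has {1,2,3,4,6,7,8,9}; region has {1,2,4,6,7,8,9} → only 5 remains.
R8C7 = 3: row 8 has {2,5,6,7,8,9}; col 7 has {1,2,4,5,6,7,9}; region has {1,2,4,5,6,7,8,9} → only 3 remains.
R8C8 = 4: row 8 has {2,3,5,6,7,8,9}; col 8 has {1,2,3,5,7,8,9}; region has {1,2,3,5,7,8,9} → only 4 remains.
R9C5 = 8: row 9 has {1,2,3,4,5,6,7,9}; col 5 has {2,3,4,5,6,7,9}; region has {2,3,5,6,7,9} → only 8 remains.
R2C5 = 1: row 2 has {2,3,4,5,6,7,9}; col 5 has {2,3,4,5,6,7,8,9}; region has {2,3,4,5,6,7,9} → only 1 remains.
R2C7 = 8: row 2 has {1,2,3,4,5,6,7,9}; col 7 has {1,2,3,4,5,6,7,9}; region has {1,2,3,4,5,6,7,9} → only 8 remains.

769412853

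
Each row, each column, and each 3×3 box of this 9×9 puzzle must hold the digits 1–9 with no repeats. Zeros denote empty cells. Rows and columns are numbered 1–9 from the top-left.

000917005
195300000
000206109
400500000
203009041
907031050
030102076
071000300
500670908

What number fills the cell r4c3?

r4c6 = 8 (sole candidate).
r5c4 = 7 (sole candidate).
r5c5 = 6 (sole candidate).
r5c7 = 8 (sole candidate).
r6c4 = 4 (sole candidate).
r6c9 = 2 (sole candidate).
r7c1 = 8 (sole candidate).
r8c1 = 6 (sole candidate).
r8c4 = 8 (sole candidate).
r8c8 = 2 (sole candidate).
r8c9 = 4 (sole candidate).
r9c8 = 1 (sole candidate).
r1c1 = 3 (sole candidate).
r2c6 = 4 (sole candidate).
r2c9 = 7 (sole candidate).
r3c1 = 7 (sole candidate).
r4c3 = 6: row 4 has {4,5,8}; col 3 has {1,3,5,7}; box has {2,3,4,7,9} → only 6 remains.

6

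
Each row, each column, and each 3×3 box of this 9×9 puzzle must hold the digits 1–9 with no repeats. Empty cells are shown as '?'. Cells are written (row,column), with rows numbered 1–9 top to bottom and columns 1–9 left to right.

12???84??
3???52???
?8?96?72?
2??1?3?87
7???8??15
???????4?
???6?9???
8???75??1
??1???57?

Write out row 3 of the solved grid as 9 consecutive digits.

485961723

(1,5) = 3: row 1 has {1,2,4,8}; col 5 has {5,6,7,8}; box has {2,5,6,8,9} → only 3 remains.
(3,9) = 3: row 3 has {2,6,7,8,9}; col 9 has {1,5,7}; box has {2,4,7} → only 3 remains.
(7,8) = 3: row 7 has {6,9}; col 8 has {1,2,4,7,8}; box has {1,5,7} → only 3 remains.
(9,6) = 4: row 9 has {1,5,7}; col 6 has {2,3,5,8,9}; box has {5,6,7,9} → only 4 remains.
(1,4) = 7: row 1 has {1,2,3,4,8}; col 4 has {1,6,9}; box has {2,3,5,6,8,9} → only 7 remains.
(2,4) = 4: row 2 has {2,3,5}; col 4 has {1,6,7,9}; box has {2,3,5,6,7,8,9} → only 4 remains.
(3,6) = 1: row 3 has {2,3,6,7,8,9}; col 6 has {2,3,4,5,8,9}; box has {2,3,4,5,6,7,8,9} → only 1 remains.
(5,4) = 2: row 5 has {1,5,7,8}; col 4 has {1,4,6,7,9}; box has {1,3,8} → only 2 remains.
(5,6) = 6: row 5 has {1,2,5,7,8}; col 6 has {1,2,3,4,5,8,9}; box has {1,2,3,8} → only 6 remains.
(6,4) = 5: row 6 has {4}; col 4 has {1,2,4,6,7,9}; box has {1,2,3,6,8} → only 5 remains.
(6,5) = 9: row 6 has {4,5}; col 5 has {3,5,6,7,8}; box has {1,2,3,5,6,8} → only 9 remains.
(6,6) = 7: row 6 has {4,5,9}; col 6 has {1,2,3,4,5,6,8,9}; box has {1,2,3,5,6,8,9} → only 7 remains.
(8,4) = 3: row 8 has {1,5,7,8}; col 4 has {1,2,4,5,6,7,9}; box has {4,5,6,7,9} → only 3 remains.
(9,4) = 8: row 9 has {1,4,5,7}; col 4 has {1,2,3,4,5,6,7,9}; box has {3,4,5,6,7,9} → only 8 remains.
(9,5) = 2: row 9 has {1,4,5,7,8}; col 5 has {3,5,6,7,8,9}; box has {3,4,5,6,7,8,9} → only 2 remains.
(4,5) = 4: row 4 has {1,2,3,7,8}; col 5 has {2,3,5,6,7,8,9}; box has {1,2,3,5,6,7,8,9} → only 4 remains.
(6,1) = 6: row 6 has {4,5,7,9}; col 1 has {1,2,3,7,8}; box has {2,7} → only 6 remains.
(6,9) = 2: row 6 has {4,5,6,7,9}; col 9 has {1,3,5,7}; box has {1,4,5,7,8} → only 2 remains.
(7,5) = 1: row 7 has {3,6,9}; col 5 has {2,3,4,5,6,7,8,9}; box has {2,3,4,5,6,7,8,9} → only 1 remains.
(9,1) = 9: row 9 has {1,2,4,5,7,8}; col 1 has {1,2,3,6,7,8}; box has {1,8} → only 9 remains.
(9,9) = 6: row 9 has {1,2,4,5,7,8,9}; col 9 has {1,2,3,5,7}; box has {1,3,5,7} → only 6 remains.
(1,9) = 9: row 1 has {1,2,3,4,7,8}; col 9 has {1,2,3,5,6,7}; box has {2,3,4,7} → only 9 remains.
(2,8) = 6: row 2 has {2,3,4,5}; col 8 has {1,2,3,4,7,8}; box has {2,3,4,7,9} → only 6 remains.
(2,9) = 8: row 2 has {2,3,4,5,6}; col 9 has {1,2,3,5,6,7,9}; box has {2,3,4,6,7,9} → only 8 remains.
(6,7) = 3: row 6 has {2,4,5,6,7,9}; col 7 has {4,5,7}; box has {1,2,4,5,7,8} → only 3 remains.
(7,9) = 4: row 7 has {1,3,6,9}; col 9 has {1,2,3,5,6,7,8,9}; box has {1,3,5,6,7} → only 4 remains.
(8,8) = 9: row 8 has {1,3,5,7,8}; col 8 has {1,2,3,4,6,7,8}; box has {1,3,4,5,6,7} → only 9 remains.
(9,2) = 3: row 9 has {1,2,4,5,6,7,8,9}; col 2 has {2,8}; box has {1,8,9} → only 3 remains.
(1,8) = 5: row 1 has {1,2,3,4,7,8,9}; col 8 has {1,2,3,4,6,7,8,9}; box has {2,3,4,6,7,8,9} → only 5 remains.
(2,7) = 1: row 2 has {2,3,4,5,6,8}; col 7 has {3,4,5,7}; box has {2,3,4,5,6,7,8,9} → only 1 remains.
(5,7) = 9: row 5 has {1,2,5,6,7,8}; col 7 has {1,3,4,5,7}; box has {1,2,3,4,5,7,8} → only 9 remains.
(6,2) = 1: row 6 has {2,3,4,5,6,7,9}; col 2 has {2,3,8}; box has {2,6,7} → only 1 remains.
(6,3) = 8: row 6 has {1,2,3,4,5,6,7,9}; col 3 has {1}; box has {1,2,6,7} → only 8 remains.
(7,1) = 5: row 7 has {1,3,4,6,9}; col 1 has {1,2,3,6,7,8,9}; box has {1,3,8,9} → only 5 remains.
(7,2) = 7: row 7 has {1,3,4,5,6,9}; col 2 has {1,2,3,8}; box has {1,3,5,8,9} → only 7 remains.
(7,3) = 2: row 7 has {1,3,4,5,6,7,9}; col 3 has {1,8}; box has {1,3,5,7,8,9} → only 2 remains.
(7,7) = 8: row 7 has {1,2,3,4,5,6,7,9}; col 7 has {1,3,4,5,7,9}; box has {1,3,4,5,6,7,9} → only 8 remains.
(8,7) = 2: row 8 has {1,3,5,7,8,9}; col 7 has {1,3,4,5,7,8,9}; box has {1,3,4,5,6,7,8,9} → only 2 remains.
(1,3) = 6: row 1 has {1,2,3,4,5,7,8,9}; col 3 has {1,2,8}; box has {1,2,3,8} → only 6 remains.
(2,2) = 9: row 2 has {1,2,3,4,5,6,8}; col 2 has {1,2,3,7,8}; box has {1,2,3,6,8} → only 9 remains.
(2,3) = 7: row 2 has {1,2,3,4,5,6,8,9}; col 3 has {1,2,6,8}; box has {1,2,3,6,8,9} → only 7 remains.
(3,1) = 4: row 3 has {1,2,3,6,7,8,9}; col 1 has {1,2,3,5,6,7,8,9}; box has {1,2,3,6,7,8,9} → only 4 remains.
(3,3) = 5: row 3 has {1,2,3,4,6,7,8,9}; col 3 has {1,2,6,7,8}; box has {1,2,3,4,6,7,8,9} → only 5 remains.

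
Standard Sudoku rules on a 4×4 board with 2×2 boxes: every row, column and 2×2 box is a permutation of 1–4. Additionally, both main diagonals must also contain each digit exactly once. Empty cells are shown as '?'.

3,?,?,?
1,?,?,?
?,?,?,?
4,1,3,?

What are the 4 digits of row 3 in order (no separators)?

row 2, column 3 = 2: row 2 has {1}; col 3 has {3}; box has {}; anti-diagonal has {4} → only 2 remains.
row 3, column 1 = 2: row 3 has {}; col 1 has {1,3,4}; box has {1,4} → only 2 remains.
row 3, column 2 = 3: row 3 has {2}; col 2 has {1}; box has {1,2,4}; anti-diagonal has {2,4} → only 3 remains.
row 4, column 4 = 2: row 4 has {1,3,4}; col 4 has {}; box has {3}; main diagonal has {3} → only 2 remains.
row 1, column 4 = 1: row 1 has {3}; col 4 has {2}; box has {2}; anti-diagonal has {2,3,4} → only 1 remains.
row 2, column 2 = 4: row 2 has {1,2}; col 2 has {1,3}; box has {1,3}; main diagonal has {2,3} → only 4 remains.
row 2, column 4 = 3: row 2 has {1,2,4}; col 4 has {1,2}; box has {1,2} → only 3 remains.
row 3, column 3 = 1: row 3 has {2,3}; col 3 has {2,3}; box has {2,3}; main diagonal has {2,3,4} → only 1 remains.
row 3, column 4 = 4: row 3 has {1,2,3}; col 4 has {1,2,3}; box has {1,2,3} → only 4 remains.

2314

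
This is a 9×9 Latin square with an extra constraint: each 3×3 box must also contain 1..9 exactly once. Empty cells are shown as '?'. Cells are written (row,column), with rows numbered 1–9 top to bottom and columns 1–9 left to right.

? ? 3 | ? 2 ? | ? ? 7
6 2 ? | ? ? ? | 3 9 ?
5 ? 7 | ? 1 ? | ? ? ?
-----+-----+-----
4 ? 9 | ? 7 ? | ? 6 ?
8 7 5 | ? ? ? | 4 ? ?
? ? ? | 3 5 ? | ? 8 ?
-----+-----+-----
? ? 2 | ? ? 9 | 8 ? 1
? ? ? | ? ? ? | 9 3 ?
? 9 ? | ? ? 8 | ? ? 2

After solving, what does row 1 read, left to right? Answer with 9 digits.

(6,9) = 9 (sole candidate).
(5,9) = 3 (sole candidate).
(4,9) = 5 (sole candidate).
(2,3) = 1 (hidden single in row 2).
(1,1) = 9: row 1 has {2,3,7}; col 1 has {4,5,6,8}; box has {1,2,3,5,6,7} → only 9 remains.
(6,3) = 6 (sole candidate).
(9,3) = 4 (sole candidate).
(6,2) = 1 (sole candidate).
(8,3) = 8 (sole candidate).
(4,2) = 3 (sole candidate).
(6,1) = 2 (sole candidate).
(6,6) = 4 (sole candidate).
(6,7) = 7 (sole candidate).
(3,6) = 3 (hidden single in row 3).
(3,4) = 9 (hidden single in row 3).
(4,4) = 8 (hidden single in row 4).
(1,2) = 8: in row 1, 8 can only go here (every other open cell in that row sees an 8).
(3,2) = 4 (sole candidate).
(3,8) = 2 (sole candidate).
(5,8) = 1 (sole candidate).
(3,7) = 6 (sole candidate).
(3,9) = 8 (sole candidate).
(4,7) = 2 (sole candidate).
(9,7) = 5 (sole candidate).
(9,8) = 7 (sole candidate).
(1,7) = 1: row 1 has {2,3,7,8,9}; col 7 has {2,3,4,5,6,7,8,9}; box has {2,3,6,7,8,9} → only 1 remains.
(2,9) = 4 (sole candidate).
(4,6) = 1 (sole candidate).
(7,8) = 4 (sole candidate).
(8,9) = 6 (sole candidate).
(1,8) = 5: row 1 has {1,2,3,7,8,9}; col 8 has {1,2,3,4,6,7,8,9}; box has {1,2,3,4,6,7,8,9} → only 5 remains.
(2,5) = 8 (sole candidate).
(8,2) = 5 (sole candidate).
(8,5) = 4 (sole candidate).
(1,6) = 6: row 1 has {1,2,3,5,7,8,9}; col 6 has {1,3,4,8,9}; box has {1,2,3,8,9} → only 6 remains.
(5,6) = 2 (sole candidate).
(7,2) = 6 (sole candidate).
(7,5) = 3 (sole candidate).
(8,6) = 7 (sole candidate).
(9,5) = 6 (sole candidate).
(1,4) = 4: row 1 has {1,2,3,5,6,7,8,9}; col 4 has {3,8,9}; box has {1,2,3,6,8,9} → only 4 remains.

983426157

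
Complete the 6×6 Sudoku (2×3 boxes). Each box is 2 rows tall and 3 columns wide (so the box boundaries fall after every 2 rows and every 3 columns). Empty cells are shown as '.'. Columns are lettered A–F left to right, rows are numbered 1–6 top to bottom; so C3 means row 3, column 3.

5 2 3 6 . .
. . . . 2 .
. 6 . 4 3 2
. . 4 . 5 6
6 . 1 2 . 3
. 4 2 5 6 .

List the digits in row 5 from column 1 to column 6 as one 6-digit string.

651243

B2 = 1: row 2 has {2}; col 2 has {2,4,6}; box has {2,3,5} → only 1 remains.
C2 = 6: row 2 has {1,2}; col 3 has {1,2,3,4}; box has {1,2,3,5} → only 6 remains.
D2 = 3: row 2 has {1,2,6}; col 4 has {2,4,5,6}; box has {2,6} → only 3 remains.
A3 = 1: row 3 has {2,3,4,6}; col 1 has {5,6}; box has {4,6} → only 1 remains.
C3 = 5: row 3 has {1,2,3,4,6}; col 3 has {1,2,3,4,6}; box has {1,4,6} → only 5 remains.
B4 = 3: row 4 has {4,5,6}; col 2 has {1,2,4,6}; box has {1,4,5,6} → only 3 remains.
D4 = 1: row 4 has {3,4,5,6}; col 4 has {2,3,4,5,6}; box has {2,3,4,5,6} → only 1 remains.
B5 = 5: row 5 has {1,2,3,6}; col 2 has {1,2,3,4,6}; box has {1,2,4,6} → only 5 remains.
E5 = 4: row 5 has {1,2,3,5,6}; col 5 has {2,3,5,6}; box has {2,3,5,6} → only 4 remains.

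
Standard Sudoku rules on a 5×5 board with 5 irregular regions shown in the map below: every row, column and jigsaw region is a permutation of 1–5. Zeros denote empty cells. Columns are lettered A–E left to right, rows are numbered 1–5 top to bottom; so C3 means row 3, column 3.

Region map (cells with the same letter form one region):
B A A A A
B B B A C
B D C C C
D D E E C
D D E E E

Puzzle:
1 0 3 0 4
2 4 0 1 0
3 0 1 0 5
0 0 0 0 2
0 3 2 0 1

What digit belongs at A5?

C2 = 5: row 2 has {1,2,4}; col 3 has {1,2,3}; region has {1,2,3,4} → only 5 remains.
E2 = 3: row 2 has {1,2,4,5}; col 5 has {1,2,4,5}; region has {1,2,5} → only 3 remains.
B3 = 2: row 3 has {1,3,5}; col 2 has {3,4}; region has {3} → only 2 remains.
D3 = 4: row 3 has {1,2,3,5}; col 4 has {1}; region has {1,2,3,5} → only 4 remains.
C4 = 4: row 4 has {2}; col 3 has {1,2,3,5}; region has {1,2} → only 4 remains.
D5 = 5: row 5 has {1,2,3}; col 4 has {1,4}; region has {1,2,4} → only 5 remains.
B1 = 5: row 1 has {1,3,4}; col 2 has {2,3,4}; region has {1,3,4} → only 5 remains.
D1 = 2: row 1 has {1,3,4,5}; col 4 has {1,4,5}; region has {1,3,4,5} → only 2 remains.
A4 = 5: row 4 has {2,4}; col 1 has {1,2,3}; region has {2,3} → only 5 remains.
B4 = 1: row 4 has {2,4,5}; col 2 has {2,3,4,5}; region has {2,3,5} → only 1 remains.
D4 = 3: row 4 has {1,2,4,5}; col 4 has {1,2,4,5}; region has {1,2,4,5} → only 3 remains.
A5 = 4: row 5 has {1,2,3,5}; col 1 has {1,2,3,5}; region has {1,2,3,5} → only 4 remains.

4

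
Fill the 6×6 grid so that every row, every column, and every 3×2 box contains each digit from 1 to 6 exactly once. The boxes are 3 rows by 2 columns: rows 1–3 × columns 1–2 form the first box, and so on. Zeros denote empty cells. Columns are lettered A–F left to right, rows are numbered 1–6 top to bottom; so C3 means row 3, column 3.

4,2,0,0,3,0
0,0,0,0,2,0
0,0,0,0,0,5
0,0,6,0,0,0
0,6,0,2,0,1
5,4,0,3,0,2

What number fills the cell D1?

1

F1 = 6: row 1 has {2,3,4}; col 6 has {1,2,5}; box has {2,3,5} → only 6 remains.
F2 = 4: row 2 has {2}; col 6 has {1,2,5,6}; box has {2,3,5,6} → only 4 remains.
E3 = 1: row 3 has {5}; col 5 has {2,3}; box has {2,3,4,5,6} → only 1 remains.
F4 = 3: row 4 has {6}; col 6 has {1,2,4,5,6}; box has {1,2} → only 3 remains.
A5 = 3: row 5 has {1,2,6}; col 1 has {4,5}; box has {4,5,6} → only 3 remains.
C6 = 1: row 6 has {2,3,4,5}; col 3 has {6}; box has {2,3,6} → only 1 remains.
E6 = 6: row 6 has {1,2,3,4,5}; col 5 has {1,2,3}; box has {1,2,3} → only 6 remains.
C1 = 5: row 1 has {2,3,4,6}; col 3 has {1,6}; box has {} → only 5 remains.
D1 = 1: row 1 has {2,3,4,5,6}; col 4 has {2,3}; box has {5} → only 1 remains.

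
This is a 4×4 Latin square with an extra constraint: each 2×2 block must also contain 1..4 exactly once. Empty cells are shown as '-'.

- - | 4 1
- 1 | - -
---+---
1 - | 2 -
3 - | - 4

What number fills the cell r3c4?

r1c1 = 2: row 1 has {1,4}; col 1 has {1,3}; box has {1} → only 2 remains.
r1c2 = 3: row 1 has {1,2,4}; col 2 has {1}; box has {1,2} → only 3 remains.
r2c1 = 4: row 2 has {1}; col 1 has {1,2,3}; box has {1,2,3} → only 4 remains.
r2c3 = 3: row 2 has {1,4}; col 3 has {2,4}; box has {1,4} → only 3 remains.
r2c4 = 2: row 2 has {1,3,4}; col 4 has {1,4}; box has {1,3,4} → only 2 remains.
r3c2 = 4: row 3 has {1,2}; col 2 has {1,3}; box has {1,3} → only 4 remains.
r3c4 = 3: row 3 has {1,2,4}; col 4 has {1,2,4}; box has {2,4} → only 3 remains.

3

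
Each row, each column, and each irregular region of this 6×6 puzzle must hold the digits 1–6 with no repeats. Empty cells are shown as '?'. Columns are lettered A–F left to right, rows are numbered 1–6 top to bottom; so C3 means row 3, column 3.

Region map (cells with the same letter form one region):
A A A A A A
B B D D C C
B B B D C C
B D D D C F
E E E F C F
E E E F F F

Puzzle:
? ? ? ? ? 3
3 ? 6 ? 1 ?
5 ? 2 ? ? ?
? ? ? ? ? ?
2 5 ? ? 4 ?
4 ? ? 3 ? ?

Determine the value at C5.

B2 = 4: row 2 has {1,3,6}; col 2 has {5}; region has {2,3,5} → only 4 remains.
F3 = 6: row 3 has {2,5}; col 6 has {3}; region has {1,4} → only 6 remains.
F5 = 1: row 5 has {2,4,5}; col 6 has {3,6}; region has {3} → only 1 remains.
C6 = 1: row 6 has {3,4}; col 3 has {2,6}; region has {2,4,5} → only 1 remains.
B3 = 1: row 3 has {2,5,6}; col 2 has {4,5}; region has {2,3,4,5} → only 1 remains.
D3 = 4: row 3 has {1,2,5,6}; col 4 has {3}; region has {6} → only 4 remains.
E3 = 3: row 3 has {1,2,4,5,6}; col 5 has {1,4}; region has {1,4,6} → only 3 remains.
A4 = 6: row 4 has {}; col 1 has {2,3,4,5}; region has {1,2,3,4,5} → only 6 remains.
C5 = 3: row 5 has {1,2,4,5}; col 3 has {1,2,6}; region has {1,2,4,5} → only 3 remains.

3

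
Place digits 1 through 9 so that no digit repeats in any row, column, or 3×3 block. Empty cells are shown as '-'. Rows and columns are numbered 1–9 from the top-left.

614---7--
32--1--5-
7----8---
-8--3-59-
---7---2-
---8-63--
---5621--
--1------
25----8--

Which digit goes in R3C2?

9

R3C2 = 9: row 3 has {7,8}; col 2 has {1,2,5,8}; box has {1,2,3,4,6,7} → only 9 remains.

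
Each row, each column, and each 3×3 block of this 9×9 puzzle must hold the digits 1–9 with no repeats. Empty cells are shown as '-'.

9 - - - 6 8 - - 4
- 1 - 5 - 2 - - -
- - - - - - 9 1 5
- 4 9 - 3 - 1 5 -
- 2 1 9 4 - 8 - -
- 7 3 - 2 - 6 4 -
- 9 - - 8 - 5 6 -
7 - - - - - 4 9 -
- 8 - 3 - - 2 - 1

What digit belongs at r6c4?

r3c5 = 7: row 3 has {1,5,9}; col 5 has {2,3,4,6,8}; box has {2,5,6,8} → only 7 remains.
r6c9 = 9: row 6 has {2,3,4,6,7}; col 9 has {1,4,5}; box has {1,4,5,6,8} → only 9 remains.
r9c8 = 7: row 9 has {1,2,3,8}; col 8 has {1,4,5,6,9}; box has {1,2,4,5,6,9} → only 7 remains.
r1c4 = 1: row 1 has {4,6,8,9}; col 4 has {3,5,9}; box has {2,5,6,7,8} → only 1 remains.
r2c5 = 9: row 2 has {1,2,5}; col 5 has {2,3,4,6,7,8}; box has {1,2,5,6,7,8} → only 9 remains.
r3c4 = 4: row 3 has {1,5,7,9}; col 4 has {1,3,5,9}; box has {1,2,5,6,7,8,9} → only 4 remains.
r3c6 = 3: row 3 has {1,4,5,7,9}; col 6 has {2,8}; box has {1,2,4,5,6,7,8,9} → only 3 remains.
r5c8 = 3: row 5 has {1,2,4,8,9}; col 8 has {1,4,5,6,7,9}; box has {1,4,5,6,8,9} → only 3 remains.
r5c9 = 7: row 5 has {1,2,3,4,8,9}; col 9 has {1,4,5,9}; box has {1,3,4,5,6,8,9} → only 7 remains.
r6c4 = 8: row 6 has {2,3,4,6,7,9}; col 4 has {1,3,4,5,9}; box has {2,3,4,9} → only 8 remains.

8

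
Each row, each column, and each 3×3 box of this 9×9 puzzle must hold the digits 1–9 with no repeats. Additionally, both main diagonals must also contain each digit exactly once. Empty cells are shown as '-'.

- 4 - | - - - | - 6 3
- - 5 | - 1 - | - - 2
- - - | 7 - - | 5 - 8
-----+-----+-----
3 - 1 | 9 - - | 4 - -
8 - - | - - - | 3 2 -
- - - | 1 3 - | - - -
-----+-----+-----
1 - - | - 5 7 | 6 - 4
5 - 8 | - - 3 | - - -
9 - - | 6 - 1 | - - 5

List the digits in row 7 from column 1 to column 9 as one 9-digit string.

132857694

R7C3 = 2: row 7 has {1,4,5,6,7}; col 3 has {1,5,8}; box has {1,5,8,9}; anti-diagonal has {1,3,5,9} → only 2 remains.
R7C4 = 8: row 7 has {1,2,4,5,6,7}; col 4 has {1,6,7,9}; box has {1,3,5,6,7} → only 8 remains.
R3C3 = 3 (sole candidate).
R7C2 = 3: row 7 has {1,2,4,5,6,7,8}; col 2 has {4}; box has {1,2,5,8,9} → only 3 remains.
R7C8 = 9: row 7 has {1,2,3,4,5,6,7,8}; col 8 has {2,6}; box has {4,5,6} → only 9 remains.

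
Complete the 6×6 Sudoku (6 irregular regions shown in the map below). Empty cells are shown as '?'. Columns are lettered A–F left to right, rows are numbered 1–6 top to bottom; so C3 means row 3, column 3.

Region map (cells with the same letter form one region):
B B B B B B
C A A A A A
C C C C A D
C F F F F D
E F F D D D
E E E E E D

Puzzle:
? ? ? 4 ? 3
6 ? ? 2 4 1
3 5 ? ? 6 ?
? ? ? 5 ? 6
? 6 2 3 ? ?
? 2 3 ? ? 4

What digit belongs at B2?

B1 = 1 (sole candidate).
B2 = 3: row 2 has {1,2,4,6}; col 2 has {1,2,5,6}; region has {1,2,4,6} → only 3 remains.

3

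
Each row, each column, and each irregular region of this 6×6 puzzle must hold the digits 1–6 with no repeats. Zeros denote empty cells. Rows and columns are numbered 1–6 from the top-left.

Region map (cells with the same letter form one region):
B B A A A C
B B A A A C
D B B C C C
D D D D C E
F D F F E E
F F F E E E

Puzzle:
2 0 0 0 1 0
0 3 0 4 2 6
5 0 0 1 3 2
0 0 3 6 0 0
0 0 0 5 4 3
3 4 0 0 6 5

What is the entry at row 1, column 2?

5

row 1, column 4 = 3: row 1 has {1,2}; col 4 has {1,4,5,6}; region has {1,2,4} → only 3 remains.
row 1, column 6 = 4: row 1 has {1,2,3}; col 6 has {2,3,5,6}; region has {1,2,3,6} → only 4 remains.
row 2, column 1 = 1: row 2 has {2,3,4,6}; col 1 has {2,3,5}; region has {2,3} → only 1 remains.
row 2, column 3 = 5: row 2 has {1,2,3,4,6}; col 3 has {3}; region has {1,2,3,4} → only 5 remains.
row 3, column 2 = 6: row 3 has {1,2,3,5}; col 2 has {3,4}; region has {1,2,3} → only 6 remains.
row 3, column 3 = 4: row 3 has {1,2,3,5,6}; col 3 has {3,5}; region has {1,2,3,6} → only 4 remains.
row 4, column 1 = 4: row 4 has {3,6}; col 1 has {1,2,3,5}; region has {3,5,6} → only 4 remains.
row 4, column 5 = 5: row 4 has {3,4,6}; col 5 has {1,2,3,4,6}; region has {1,2,3,4,6} → only 5 remains.
row 4, column 6 = 1: row 4 has {3,4,5,6}; col 6 has {2,3,4,5,6}; region has {3,4,5,6} → only 1 remains.
row 5, column 1 = 6: row 5 has {3,4,5}; col 1 has {1,2,3,4,5}; region has {3,4,5} → only 6 remains.
row 6, column 4 = 2: row 6 has {3,4,5,6}; col 4 has {1,3,4,5,6}; region has {1,3,4,5,6} → only 2 remains.
row 1, column 2 = 5: row 1 has {1,2,3,4}; col 2 has {3,4,6}; region has {1,2,3,4,6} → only 5 remains.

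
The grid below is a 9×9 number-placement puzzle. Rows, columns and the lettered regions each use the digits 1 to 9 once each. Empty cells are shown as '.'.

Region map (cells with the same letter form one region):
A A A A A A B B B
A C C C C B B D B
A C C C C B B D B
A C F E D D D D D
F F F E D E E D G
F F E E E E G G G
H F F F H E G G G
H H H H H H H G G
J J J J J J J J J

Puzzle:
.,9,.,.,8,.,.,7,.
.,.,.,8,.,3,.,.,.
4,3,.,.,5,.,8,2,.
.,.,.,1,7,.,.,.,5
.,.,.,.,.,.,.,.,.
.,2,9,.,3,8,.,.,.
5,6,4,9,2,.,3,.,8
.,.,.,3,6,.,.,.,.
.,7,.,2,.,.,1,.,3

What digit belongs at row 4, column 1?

row 4, column 2 = 4: row 4 has {1,5,7}; col 2 has {2,3,6,7,9}; region has {3,5,8} → only 4 remains.
row 7, column 6 = 7: row 7 has {2,3,4,5,6,8,9}; col 6 has {3,8}; region has {1,3,8,9} → only 7 remains.
row 7, column 8 = 1: row 7 has {2,3,4,5,6,7,8,9}; col 8 has {2,7}; region has {3,8} → only 1 remains.
row 2, column 2 = 1: row 2 has {3,8}; col 2 has {2,3,4,6,7,9}; region has {3,4,5,8} → only 1 remains.
row 2, column 5 = 9: row 2 has {1,3,8}; col 5 has {2,3,5,6,7,8}; region has {1,3,4,5,8} → only 9 remains.
row 8, column 2 = 8: row 8 has {3,6}; col 2 has {1,2,3,4,6,7,9}; region has {2,3,5,6} → only 8 remains.
row 9, column 5 = 4: row 9 has {1,2,3,7}; col 5 has {2,3,5,6,7,8,9}; region has {1,2,3,7} → only 4 remains.
row 5, column 2 = 5: row 5 has {}; col 2 has {1,2,3,4,6,7,8,9}; region has {2,4,6,9} → only 5 remains.
row 5, column 5 = 1: row 5 has {5}; col 5 has {2,3,4,5,6,7,8,9}; region has {2,5,7} → only 1 remains.
row 2, column 7 = 5: in row 2, 5 can only go here (every other open cell in that row sees a 5).
row 4, column 1 = 2: in row 4, 2 can only go here (every other open cell in that row sees a 2).

2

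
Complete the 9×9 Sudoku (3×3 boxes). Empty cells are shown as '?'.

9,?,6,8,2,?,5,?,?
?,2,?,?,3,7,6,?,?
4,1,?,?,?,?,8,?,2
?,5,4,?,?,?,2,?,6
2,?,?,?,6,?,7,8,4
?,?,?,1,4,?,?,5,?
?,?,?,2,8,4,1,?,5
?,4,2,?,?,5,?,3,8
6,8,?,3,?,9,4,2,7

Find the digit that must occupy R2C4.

R1C6 = 1 (sole candidate).
R1C9 = 3 (sole candidate).
R3C6 = 6 (sole candidate).
R5C6 = 3 (sole candidate).
R6C9 = 9 (sole candidate).
R8C7 = 9 (sole candidate).
R9C5 = 1 (sole candidate).
R1C2 = 7 (sole candidate).
R1C8 = 4 (sole candidate).
R2C9 = 1 (sole candidate).
R4C6 = 8 (sole candidate).
R4C8 = 1 (sole candidate).
R5C2 = 9 (sole candidate).
R5C3 = 1 (sole candidate).
R5C4 = 5 (sole candidate).
R6C6 = 2 (sole candidate).
R6C7 = 3 (sole candidate).
R7C2 = 3 (sole candidate).
R7C8 = 6 (sole candidate).
R8C5 = 7 (sole candidate).
R9C3 = 5 (sole candidate).
R2C3 = 8 (sole candidate).
R2C8 = 9 (sole candidate).
R3C3 = 3 (sole candidate).
R3C4 = 9 (sole candidate).
R3C5 = 5 (sole candidate).
R3C8 = 7 (sole candidate).
R4C4 = 7 (sole candidate).
R4C5 = 9 (sole candidate).
R6C2 = 6 (sole candidate).
R6C3 = 7 (sole candidate).
R7C1 = 7 (sole candidate).
R7C3 = 9 (sole candidate).
R8C1 = 1 (sole candidate).
R8C4 = 6 (sole candidate).
R2C1 = 5 (sole candidate).
R2C4 = 4: row 2 has {1,2,3,5,6,7,8,9}; col 4 has {1,2,3,5,6,7,8,9}; box has {1,2,3,5,6,7,8,9} → only 4 remains.

4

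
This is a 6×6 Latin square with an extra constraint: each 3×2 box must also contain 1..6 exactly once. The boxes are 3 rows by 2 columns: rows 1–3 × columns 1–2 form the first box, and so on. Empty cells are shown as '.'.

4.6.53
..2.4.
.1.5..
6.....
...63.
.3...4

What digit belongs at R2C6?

R1C2 = 2 (sole candidate).
R1C4 = 1 (sole candidate).
R2C4 = 3 (sole candidate).
R3C1 = 3 (sole candidate).
R3C3 = 4 (sole candidate).
R6C4 = 2 (sole candidate).
R2C1 = 5 (sole candidate).
R2C2 = 6 (sole candidate).
R2C6 = 1: row 2 has {2,3,4,5,6}; col 6 has {3,4}; box has {3,4,5} → only 1 remains.

1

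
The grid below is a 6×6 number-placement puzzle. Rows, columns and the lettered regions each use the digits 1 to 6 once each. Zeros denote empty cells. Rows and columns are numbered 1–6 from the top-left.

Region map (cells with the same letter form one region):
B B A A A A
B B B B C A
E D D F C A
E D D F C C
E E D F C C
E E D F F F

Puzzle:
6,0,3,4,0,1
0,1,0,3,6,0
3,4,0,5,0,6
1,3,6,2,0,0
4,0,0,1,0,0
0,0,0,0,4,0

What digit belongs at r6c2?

r4c5 = 5: row 4 has {1,2,3,6}; col 5 has {4,6}; region has {6} → only 5 remains.
r4c6 = 4: row 4 has {1,2,3,5,6}; col 6 has {1,6}; region has {5,6} → only 4 remains.
r6c4 = 6: row 6 has {4}; col 4 has {1,2,3,4,5}; region has {1,2,4,5} → only 6 remains.
r6c6 = 3: row 6 has {4,6}; col 6 has {1,4,6}; region has {1,2,4,5,6} → only 3 remains.
r1c5 = 2: row 1 has {1,3,4,6}; col 5 has {4,5,6}; region has {1,3,4,6} → only 2 remains.
r2c6 = 5: row 2 has {1,3,6}; col 6 has {1,3,4,6}; region has {1,2,3,4,6} → only 5 remains.
r3c5 = 1: row 3 has {3,4,5,6}; col 5 has {2,4,5,6}; region has {4,5,6} → only 1 remains.
r5c5 = 3: row 5 has {1,4}; col 5 has {1,2,4,5,6}; region has {1,4,5,6} → only 3 remains.
r5c6 = 2: row 5 has {1,3,4}; col 6 has {1,3,4,5,6}; region has {1,3,4,5,6} → only 2 remains.
r1c2 = 5: row 1 has {1,2,3,4,6}; col 2 has {1,3,4}; region has {1,3,6} → only 5 remains.
r2c1 = 2: row 2 has {1,3,5,6}; col 1 has {1,3,4,6}; region has {1,3,5,6} → only 2 remains.
r2c3 = 4: row 2 has {1,2,3,5,6}; col 3 has {3,6}; region has {1,2,3,5,6} → only 4 remains.
r3c3 = 2: row 3 has {1,3,4,5,6}; col 3 has {3,4,6}; region has {3,4,6} → only 2 remains.
r5c2 = 6: row 5 has {1,2,3,4}; col 2 has {1,3,4,5}; region has {1,3,4} → only 6 remains.
r5c3 = 5: row 5 has {1,2,3,4,6}; col 3 has {2,3,4,6}; region has {2,3,4,6} → only 5 remains.
r6c1 = 5: row 6 has {3,4,6}; col 1 has {1,2,3,4,6}; region has {1,3,4,6} → only 5 remains.
r6c2 = 2: row 6 has {3,4,5,6}; col 2 has {1,3,4,5,6}; region has {1,3,4,5,6} → only 2 remains.

2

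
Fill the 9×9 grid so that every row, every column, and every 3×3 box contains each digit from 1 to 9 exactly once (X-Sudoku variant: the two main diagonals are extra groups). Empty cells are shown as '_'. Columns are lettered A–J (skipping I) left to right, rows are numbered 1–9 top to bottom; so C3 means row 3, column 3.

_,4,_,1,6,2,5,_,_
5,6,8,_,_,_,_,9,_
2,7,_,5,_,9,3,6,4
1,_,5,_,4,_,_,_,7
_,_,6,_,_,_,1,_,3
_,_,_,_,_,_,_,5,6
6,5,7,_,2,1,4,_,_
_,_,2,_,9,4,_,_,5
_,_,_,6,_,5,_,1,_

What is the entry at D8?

J1 = 8 (sole candidate).
C3 = 1 (sole candidate).
E3 = 8 (sole candidate).
F4 = 6 (sole candidate).
E5 = 5 (sole candidate).
D6 = 2 (sole candidate).
J7 = 9 (sole candidate).
B8 = 1 (sole candidate).
A9 = 4 (sole candidate).
J9 = 2 (sole candidate).
H1 = 7 (sole candidate).
G2 = 2 (sole candidate).
J2 = 1 (sole candidate).
D2 = 4 (hidden single in row 2).
H5 = 4 (hidden single in row 5).
B5 = 2 (hidden single in row 5).
H4 = 2 (hidden single in row 4).
E6 = 1 (hidden single in row 6).
C6 = 4 (hidden single in row 6).
G8 = 6 (hidden single in row 8).
D8 = 7: in row 8, 7 can only go here (every other open cell in that row sees a 7).

7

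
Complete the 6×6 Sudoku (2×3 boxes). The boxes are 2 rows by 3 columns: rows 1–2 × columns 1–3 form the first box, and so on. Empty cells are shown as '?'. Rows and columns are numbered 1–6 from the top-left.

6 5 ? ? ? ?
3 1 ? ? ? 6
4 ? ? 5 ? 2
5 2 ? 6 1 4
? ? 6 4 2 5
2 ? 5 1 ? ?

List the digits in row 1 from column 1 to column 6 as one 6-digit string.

r2c4 = 2: row 2 has {1,3,6}; col 4 has {1,4,5,6}; box has {6} → only 2 remains.
r3c5 = 3: row 3 has {2,4,5}; col 5 has {1,2}; box has {1,2,4,5,6} → only 3 remains.
r4c3 = 3: row 4 has {1,2,4,5,6}; col 3 has {5,6}; box has {2,4,5} → only 3 remains.
r5c1 = 1: row 5 has {2,4,5,6}; col 1 has {2,3,4,5,6}; box has {2,5,6} → only 1 remains.
r5c2 = 3: row 5 has {1,2,4,5,6}; col 2 has {1,2,5}; box has {1,2,5,6} → only 3 remains.
r6c2 = 4: row 6 has {1,2,5}; col 2 has {1,2,3,5}; box has {1,2,3,5,6} → only 4 remains.
r6c5 = 6: row 6 has {1,2,4,5}; col 5 has {1,2,3}; box has {1,2,4,5} → only 6 remains.
r6c6 = 3: row 6 has {1,2,4,5,6}; col 6 has {2,4,5,6}; box has {1,2,4,5,6} → only 3 remains.
r1c4 = 3: row 1 has {5,6}; col 4 has {1,2,4,5,6}; box has {2,6} → only 3 remains.
r1c5 = 4: row 1 has {3,5,6}; col 5 has {1,2,3,6}; box has {2,3,6} → only 4 remains.
r1c6 = 1: row 1 has {3,4,5,6}; col 6 has {2,3,4,5,6}; box has {2,3,4,6} → only 1 remains.
r2c3 = 4: row 2 has {1,2,3,6}; col 3 has {3,5,6}; box has {1,3,5,6} → only 4 remains.
r2c5 = 5: row 2 has {1,2,3,4,6}; col 5 has {1,2,3,4,6}; box has {1,2,3,4,6} → only 5 remains.
r3c2 = 6: row 3 has {2,3,4,5}; col 2 has {1,2,3,4,5}; box has {2,3,4,5} → only 6 remains.
r3c3 = 1: row 3 has {2,3,4,5,6}; col 3 has {3,4,5,6}; box has {2,3,4,5,6} → only 1 remains.
r1c3 = 2: row 1 has {1,3,4,5,6}; col 3 has {1,3,4,5,6}; box has {1,3,4,5,6} → only 2 remains.

652341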